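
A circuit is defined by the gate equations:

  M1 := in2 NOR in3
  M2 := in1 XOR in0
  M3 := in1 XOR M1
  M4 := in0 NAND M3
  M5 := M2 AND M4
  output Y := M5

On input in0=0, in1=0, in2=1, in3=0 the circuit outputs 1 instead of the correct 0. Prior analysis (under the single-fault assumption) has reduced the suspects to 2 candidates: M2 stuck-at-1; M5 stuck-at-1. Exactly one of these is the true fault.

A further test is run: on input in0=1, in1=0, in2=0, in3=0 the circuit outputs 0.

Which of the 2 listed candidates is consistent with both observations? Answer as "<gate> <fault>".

M2 stuck-at-1

Evaluate each candidate on input in0=1, in1=0, in2=0, in3=0:
  M2 stuck-at-1: M1=1, M2=1 [stuck-at-1], M3=1, M4=0, M5=0 → 0 — matches
  M5 stuck-at-1: M1=1, M2=1, M3=1, M4=0, M5=1 [stuck-at-1] → 1 — eliminated
Only M2 stuck-at-1 reproduces the observed 0.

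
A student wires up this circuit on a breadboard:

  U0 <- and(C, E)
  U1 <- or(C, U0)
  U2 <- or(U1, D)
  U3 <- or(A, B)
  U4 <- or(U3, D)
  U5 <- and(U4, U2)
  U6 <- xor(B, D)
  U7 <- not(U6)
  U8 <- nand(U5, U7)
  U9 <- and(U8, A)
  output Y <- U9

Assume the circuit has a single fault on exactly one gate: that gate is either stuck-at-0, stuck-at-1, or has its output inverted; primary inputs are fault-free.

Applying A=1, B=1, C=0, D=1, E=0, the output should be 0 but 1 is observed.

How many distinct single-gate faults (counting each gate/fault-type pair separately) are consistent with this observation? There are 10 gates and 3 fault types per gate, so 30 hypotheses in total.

14

Fault-free: U0=0, U1=0, U2=1, U3=1, U4=1, U5=1, U6=0, U7=1, U8=0, U9=0 → 0. Observed 1.
  U0: none of the 3 fault types match ✗
  U1: none of the 3 fault types match ✗
  U2: stuck-at-0, inverted output ✓; others ✗
  U3: none of the 3 fault types match ✗
  U4: stuck-at-0, inverted output ✓; others ✗
  U5: stuck-at-0, inverted output ✓; others ✗
  U6: stuck-at-1, inverted output ✓; others ✗
  U7: stuck-at-0, inverted output ✓; others ✗
  U8: stuck-at-1, inverted output ✓; others ✗
  U9: stuck-at-1, inverted output ✓; others ✗
Consistent faults: {U2 stuck-at-0, U2 inverted output, U4 stuck-at-0, U4 inverted output, U5 stuck-at-0, U5 inverted output, U6 stuck-at-1, U6 inverted output, U7 stuck-at-0, U7 inverted output, U8 stuck-at-1, U8 inverted output, U9 stuck-at-1, U9 inverted output} — 14 in all.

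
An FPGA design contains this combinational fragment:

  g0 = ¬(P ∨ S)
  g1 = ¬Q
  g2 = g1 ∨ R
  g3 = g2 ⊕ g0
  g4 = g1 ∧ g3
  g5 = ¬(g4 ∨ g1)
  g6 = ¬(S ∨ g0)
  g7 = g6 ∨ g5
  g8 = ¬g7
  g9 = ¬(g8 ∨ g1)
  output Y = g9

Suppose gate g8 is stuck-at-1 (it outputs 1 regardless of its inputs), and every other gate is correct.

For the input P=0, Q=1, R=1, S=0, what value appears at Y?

Propagate with g8 forced: g0=1, g1=0, g2=1, g3=0, g4=0, g5=1, g6=0, g7=1, g8=1 [stuck-at-1], g9=0.
So Y = 0. (Without the fault it would be 1.)

0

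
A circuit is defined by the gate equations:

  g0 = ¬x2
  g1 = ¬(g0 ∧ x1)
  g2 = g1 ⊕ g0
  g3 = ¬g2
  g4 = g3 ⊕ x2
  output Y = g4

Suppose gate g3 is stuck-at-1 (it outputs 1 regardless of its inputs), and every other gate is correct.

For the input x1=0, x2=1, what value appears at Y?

0

Propagate with g3 forced: g0=0, g1=1, g2=1, g3=1 [stuck-at-1], g4=0.
So Y = 0. (Without the fault it would be 1.)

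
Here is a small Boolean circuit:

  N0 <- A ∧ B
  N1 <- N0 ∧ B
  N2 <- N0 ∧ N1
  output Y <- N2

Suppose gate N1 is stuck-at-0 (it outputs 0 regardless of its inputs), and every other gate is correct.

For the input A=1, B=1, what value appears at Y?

Propagate with N1 forced: N0=1, N1=0 [stuck-at-0], N2=0.
So Y = 0. (Without the fault it would be 1.)

0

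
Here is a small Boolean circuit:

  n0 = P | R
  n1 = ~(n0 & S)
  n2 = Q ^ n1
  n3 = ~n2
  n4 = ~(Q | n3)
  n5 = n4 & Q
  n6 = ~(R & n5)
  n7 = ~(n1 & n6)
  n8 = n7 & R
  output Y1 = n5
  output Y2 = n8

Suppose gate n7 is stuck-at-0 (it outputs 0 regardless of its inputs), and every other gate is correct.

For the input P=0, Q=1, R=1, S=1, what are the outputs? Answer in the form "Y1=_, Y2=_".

Propagate with n7 forced: n0=1, n1=0, n2=1, n3=0, n4=0, n5=0, n6=1, n7=0 [stuck-at-0], n8=0.
So the outputs are Y1=0, Y2=0. (Without the fault they would be Y1=0, Y2=1.)

Y1=0, Y2=0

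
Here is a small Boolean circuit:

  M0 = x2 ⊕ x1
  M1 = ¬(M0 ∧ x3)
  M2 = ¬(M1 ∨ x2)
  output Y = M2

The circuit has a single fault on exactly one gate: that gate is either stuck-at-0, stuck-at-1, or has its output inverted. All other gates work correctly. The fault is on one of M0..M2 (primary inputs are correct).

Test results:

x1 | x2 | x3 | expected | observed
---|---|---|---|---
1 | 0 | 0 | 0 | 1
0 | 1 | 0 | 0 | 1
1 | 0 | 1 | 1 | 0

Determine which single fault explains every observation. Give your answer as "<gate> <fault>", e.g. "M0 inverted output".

Fault-free values for test 1 (x1=1, x2=0, x3=0): M0=1, M1=1, M2=0, giving Y=0. Observed 1.
Test 1: faults giving observed 1 are {M1 stuck-at-0, M1 inverted output, M2 stuck-at-1, M2 inverted output}.
Test 2 (x1=0, x2=1, x3=0): fault-free M0=1, M1=1, M2=0 → 0; observed 1. Eliminates M1 stuck-at-0, M1 inverted output.
Test 3 (x1=1, x2=0, x3=1): fault-free M0=1, M1=0, M2=1 → 1; observed 0. Eliminates M2 stuck-at-1.
Only M2 inverted output is consistent with every test.

M2 inverted output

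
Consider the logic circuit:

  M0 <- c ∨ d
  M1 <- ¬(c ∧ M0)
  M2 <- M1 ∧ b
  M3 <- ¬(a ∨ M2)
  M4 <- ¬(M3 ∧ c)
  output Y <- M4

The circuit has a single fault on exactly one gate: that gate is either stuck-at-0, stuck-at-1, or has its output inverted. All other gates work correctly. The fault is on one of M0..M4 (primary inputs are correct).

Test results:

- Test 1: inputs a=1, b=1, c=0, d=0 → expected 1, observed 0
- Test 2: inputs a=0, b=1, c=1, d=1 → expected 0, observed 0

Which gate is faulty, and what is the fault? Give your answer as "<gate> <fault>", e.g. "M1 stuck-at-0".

Fault-free values for test 1 (a=1, b=1, c=0, d=0): M0=0, M1=1, M2=1, M3=0, M4=1, giving Y=1. Observed 0.
Test 1: faults giving observed 0 are {M4 stuck-at-0, M4 inverted output}.
Test 2 (a=0, b=1, c=1, d=1): fault-free M0=1, M1=0, M2=0, M3=1, M4=0 → 0; observed 0. Eliminates M4 inverted output.
Only M4 stuck-at-0 is consistent with every test.

M4 stuck-at-0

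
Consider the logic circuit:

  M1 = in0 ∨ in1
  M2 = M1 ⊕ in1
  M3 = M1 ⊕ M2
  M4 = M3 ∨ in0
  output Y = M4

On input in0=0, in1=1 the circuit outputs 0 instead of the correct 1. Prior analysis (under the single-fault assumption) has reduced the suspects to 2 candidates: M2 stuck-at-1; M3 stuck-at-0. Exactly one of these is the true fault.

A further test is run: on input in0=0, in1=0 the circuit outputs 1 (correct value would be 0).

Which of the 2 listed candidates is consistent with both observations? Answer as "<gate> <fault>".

M2 stuck-at-1

Evaluate each candidate on input in0=0, in1=0:
  M2 stuck-at-1: M1=0, M2=1 [stuck-at-1], M3=1, M4=1 → 1 — matches
  M3 stuck-at-0: M1=0, M2=0, M3=0 [stuck-at-0], M4=0 → 0 — eliminated
Only M2 stuck-at-1 reproduces the observed 1.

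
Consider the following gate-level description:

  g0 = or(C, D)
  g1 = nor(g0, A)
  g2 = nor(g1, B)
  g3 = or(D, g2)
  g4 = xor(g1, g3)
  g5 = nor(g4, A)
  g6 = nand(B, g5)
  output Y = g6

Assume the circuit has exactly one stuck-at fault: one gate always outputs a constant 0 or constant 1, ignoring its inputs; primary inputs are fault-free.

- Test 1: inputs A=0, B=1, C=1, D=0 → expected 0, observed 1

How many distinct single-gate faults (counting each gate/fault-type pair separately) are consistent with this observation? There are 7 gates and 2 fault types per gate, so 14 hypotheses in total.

Fault-free: g0=1, g1=0, g2=0, g3=0, g4=0, g5=1, g6=0 → 0. Observed 1.
  g0 stuck-at-0: output 1 ✓
  g0 stuck-at-1: output 0 ✗
  g1 stuck-at-0: output 0 ✗
  g1 stuck-at-1: output 1 ✓
  g2 stuck-at-0: output 0 ✗
  g2 stuck-at-1: output 1 ✓
  g3 stuck-at-0: output 0 ✗
  g3 stuck-at-1: output 1 ✓
  g4 stuck-at-0: output 0 ✗
  g4 stuck-at-1: output 1 ✓
  g5 stuck-at-0: output 1 ✓
  g5 stuck-at-1: output 0 ✗
  g6 stuck-at-0: output 0 ✗
  g6 stuck-at-1: output 1 ✓
Consistent faults: {g0 stuck-at-0, g1 stuck-at-1, g2 stuck-at-1, g3 stuck-at-1, g4 stuck-at-1, g5 stuck-at-0, g6 stuck-at-1} — 7 in all.

7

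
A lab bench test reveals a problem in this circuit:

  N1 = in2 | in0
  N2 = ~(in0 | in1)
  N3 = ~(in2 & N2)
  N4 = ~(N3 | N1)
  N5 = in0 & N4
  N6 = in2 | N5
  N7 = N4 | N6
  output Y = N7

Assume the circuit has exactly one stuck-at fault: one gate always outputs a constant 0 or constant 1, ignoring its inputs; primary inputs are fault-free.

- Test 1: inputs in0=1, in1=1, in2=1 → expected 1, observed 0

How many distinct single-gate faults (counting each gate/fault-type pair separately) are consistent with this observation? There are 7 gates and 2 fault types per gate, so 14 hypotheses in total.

Fault-free: N1=1, N2=0, N3=1, N4=0, N5=0, N6=1, N7=1 → 1. Observed 0.
  N1 stuck-at-0: output 1 ✗
  N1 stuck-at-1: output 1 ✗
  N2 stuck-at-0: output 1 ✗
  N2 stuck-at-1: output 1 ✗
  N3 stuck-at-0: output 1 ✗
  N3 stuck-at-1: output 1 ✗
  N4 stuck-at-0: output 1 ✗
  N4 stuck-at-1: output 1 ✗
  N5 stuck-at-0: output 1 ✗
  N5 stuck-at-1: output 1 ✗
  N6 stuck-at-0: output 0 ✓
  N6 stuck-at-1: output 1 ✗
  N7 stuck-at-0: output 0 ✓
  N7 stuck-at-1: output 1 ✗
Consistent faults: {N6 stuck-at-0, N7 stuck-at-0} — 2 in all.

2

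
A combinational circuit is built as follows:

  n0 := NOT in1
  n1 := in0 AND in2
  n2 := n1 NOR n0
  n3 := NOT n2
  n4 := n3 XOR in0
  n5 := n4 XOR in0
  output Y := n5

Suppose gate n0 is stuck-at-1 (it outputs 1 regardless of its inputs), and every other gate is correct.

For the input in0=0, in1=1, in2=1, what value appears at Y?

Propagate with n0 forced: n0=1 [stuck-at-1], n1=0, n2=0, n3=1, n4=1, n5=1.
So Y = 1. (Without the fault it would be 0.)

1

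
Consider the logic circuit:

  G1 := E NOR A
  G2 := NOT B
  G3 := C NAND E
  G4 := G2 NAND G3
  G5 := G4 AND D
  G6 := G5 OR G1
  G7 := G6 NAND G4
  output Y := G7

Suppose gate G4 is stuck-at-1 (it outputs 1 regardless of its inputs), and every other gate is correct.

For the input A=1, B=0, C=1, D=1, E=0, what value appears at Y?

Propagate with G4 forced: G1=0, G2=1, G3=1, G4=1 [stuck-at-1], G5=1, G6=1, G7=0.
So Y = 0. (Without the fault it would be 1.)

0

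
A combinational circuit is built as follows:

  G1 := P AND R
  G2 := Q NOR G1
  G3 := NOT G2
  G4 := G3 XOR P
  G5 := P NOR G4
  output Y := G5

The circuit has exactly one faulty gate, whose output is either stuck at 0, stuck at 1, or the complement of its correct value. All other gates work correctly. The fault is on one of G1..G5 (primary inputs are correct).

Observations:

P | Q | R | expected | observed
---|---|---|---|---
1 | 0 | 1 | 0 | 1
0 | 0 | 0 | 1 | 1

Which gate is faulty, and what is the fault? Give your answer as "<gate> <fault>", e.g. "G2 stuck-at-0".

G5 stuck-at-1

Fault-free values for test 1 (P=1, Q=0, R=1): G1=1, G2=0, G3=1, G4=0, G5=0, giving Y=0. Observed 1.
Test 1: faults giving observed 1 are {G5 stuck-at-1, G5 inverted output}.
Test 2 (P=0, Q=0, R=0): fault-free G1=0, G2=1, G3=0, G4=0, G5=1 → 1; observed 1. Eliminates G5 inverted output.
Only G5 stuck-at-1 is consistent with every test.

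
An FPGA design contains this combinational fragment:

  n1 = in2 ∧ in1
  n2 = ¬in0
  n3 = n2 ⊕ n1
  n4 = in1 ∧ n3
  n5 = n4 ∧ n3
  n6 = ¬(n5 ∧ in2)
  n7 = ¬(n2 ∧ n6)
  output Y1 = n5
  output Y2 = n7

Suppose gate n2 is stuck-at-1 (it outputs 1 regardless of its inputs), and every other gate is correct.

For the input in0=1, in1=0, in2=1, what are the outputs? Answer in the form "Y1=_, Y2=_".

Y1=0, Y2=0

Propagate with n2 forced: n1=0, n2=1 [stuck-at-1], n3=1, n4=0, n5=0, n6=1, n7=0.
So the outputs are Y1=0, Y2=0. (Without the fault they would be Y1=0, Y2=1.)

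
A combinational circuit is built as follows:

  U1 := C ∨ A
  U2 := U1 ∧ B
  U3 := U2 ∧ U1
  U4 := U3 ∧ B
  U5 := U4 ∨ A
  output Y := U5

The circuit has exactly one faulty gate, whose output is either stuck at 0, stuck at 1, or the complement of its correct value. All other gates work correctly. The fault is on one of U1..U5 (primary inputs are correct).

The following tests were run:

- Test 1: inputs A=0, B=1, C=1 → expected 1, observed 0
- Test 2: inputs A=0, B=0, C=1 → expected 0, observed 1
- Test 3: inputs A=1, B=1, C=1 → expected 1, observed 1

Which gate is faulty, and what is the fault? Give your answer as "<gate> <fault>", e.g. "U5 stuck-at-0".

Fault-free values for test 1 (A=0, B=1, C=1): U1=1, U2=1, U3=1, U4=1, U5=1, giving Y=1. Observed 0.
Test 1: faults giving observed 0 are {U1 stuck-at-0, U1 inverted output, U2 stuck-at-0, U2 inverted output, U3 stuck-at-0, U3 inverted output, U4 stuck-at-0, U4 inverted output, U5 stuck-at-0, U5 inverted output}.
Test 2 (A=0, B=0, C=1): fault-free U1=1, U2=0, U3=0, U4=0, U5=0 → 0; observed 1. Eliminates U1 stuck-at-0, U1 inverted output, U2 stuck-at-0, U2 inverted output, U3 stuck-at-0, U3 inverted output, U4 stuck-at-0, U5 stuck-at-0.
Test 3 (A=1, B=1, C=1): fault-free U1=1, U2=1, U3=1, U4=1, U5=1 → 1; observed 1. Eliminates U5 inverted output.
Only U4 inverted output is consistent with every test.

U4 inverted output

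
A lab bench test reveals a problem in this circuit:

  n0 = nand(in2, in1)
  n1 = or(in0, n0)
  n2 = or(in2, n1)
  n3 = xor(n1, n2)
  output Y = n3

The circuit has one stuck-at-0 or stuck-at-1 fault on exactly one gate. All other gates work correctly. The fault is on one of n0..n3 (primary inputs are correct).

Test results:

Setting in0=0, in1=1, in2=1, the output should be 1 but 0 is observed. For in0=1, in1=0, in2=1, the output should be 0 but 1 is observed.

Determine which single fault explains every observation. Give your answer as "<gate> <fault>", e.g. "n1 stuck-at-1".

n2 stuck-at-0

Fault-free values for test 1 (in0=0, in1=1, in2=1): n0=0, n1=0, n2=1, n3=1, giving Y=1. Observed 0.
Test 1: faults giving observed 0 are {n0 stuck-at-1, n1 stuck-at-1, n2 stuck-at-0, n3 stuck-at-0}.
Test 2 (in0=1, in1=0, in2=1): fault-free n0=1, n1=1, n2=1, n3=0 → 0; observed 1. Eliminates n0 stuck-at-1, n1 stuck-at-1, n3 stuck-at-0.
Only n2 stuck-at-0 is consistent with every test.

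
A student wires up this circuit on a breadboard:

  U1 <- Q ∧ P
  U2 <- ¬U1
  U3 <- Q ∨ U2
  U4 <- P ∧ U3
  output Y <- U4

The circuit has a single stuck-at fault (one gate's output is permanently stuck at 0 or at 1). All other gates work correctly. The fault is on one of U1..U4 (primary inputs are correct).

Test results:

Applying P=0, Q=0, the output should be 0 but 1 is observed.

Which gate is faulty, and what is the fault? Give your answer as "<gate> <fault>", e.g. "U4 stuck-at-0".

U4 stuck-at-1

Fault-free values for test 1 (P=0, Q=0): U1=0, U2=1, U3=1, U4=0, giving Y=0. Observed 1.
Test 1: faults giving observed 1 are {U4 stuck-at-1}.
Only U4 stuck-at-1 is consistent with every test.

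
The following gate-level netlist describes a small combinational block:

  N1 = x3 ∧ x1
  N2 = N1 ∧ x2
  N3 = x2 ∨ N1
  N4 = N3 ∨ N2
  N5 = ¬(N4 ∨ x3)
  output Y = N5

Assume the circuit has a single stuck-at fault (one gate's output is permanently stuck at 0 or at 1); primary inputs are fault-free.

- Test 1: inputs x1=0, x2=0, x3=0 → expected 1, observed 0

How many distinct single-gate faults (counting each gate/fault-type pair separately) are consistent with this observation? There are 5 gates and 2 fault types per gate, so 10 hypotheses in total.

5

Fault-free: N1=0, N2=0, N3=0, N4=0, N5=1 → 1. Observed 0.
  N1 stuck-at-0: output 1 ✗
  N1 stuck-at-1: output 0 ✓
  N2 stuck-at-0: output 1 ✗
  N2 stuck-at-1: output 0 ✓
  N3 stuck-at-0: output 1 ✗
  N3 stuck-at-1: output 0 ✓
  N4 stuck-at-0: output 1 ✗
  N4 stuck-at-1: output 0 ✓
  N5 stuck-at-0: output 0 ✓
  N5 stuck-at-1: output 1 ✗
Consistent faults: {N1 stuck-at-1, N2 stuck-at-1, N3 stuck-at-1, N4 stuck-at-1, N5 stuck-at-0} — 5 in all.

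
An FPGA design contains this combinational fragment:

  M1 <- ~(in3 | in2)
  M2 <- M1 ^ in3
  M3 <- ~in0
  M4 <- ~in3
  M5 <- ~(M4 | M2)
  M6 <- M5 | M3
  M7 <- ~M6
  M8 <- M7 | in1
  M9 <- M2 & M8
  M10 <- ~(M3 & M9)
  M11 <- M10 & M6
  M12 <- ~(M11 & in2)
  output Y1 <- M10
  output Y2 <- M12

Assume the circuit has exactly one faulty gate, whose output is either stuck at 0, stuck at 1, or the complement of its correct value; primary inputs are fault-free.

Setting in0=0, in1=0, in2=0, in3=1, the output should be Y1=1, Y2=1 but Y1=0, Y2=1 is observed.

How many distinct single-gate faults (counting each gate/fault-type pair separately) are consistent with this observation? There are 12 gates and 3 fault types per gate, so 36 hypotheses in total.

10

Fault-free: M1=0, M2=1, M3=1, M4=0, M5=0, M6=1, M7=0, M8=0, M9=0, M10=1, M11=1, M12=1 → Y1=1, Y2=1. Observed Y1=0, Y2=1.
  M1: none of the 3 fault types match ✗
  M2: none of the 3 fault types match ✗
  M3: none of the 3 fault types match ✗
  M4: none of the 3 fault types match ✗
  M5: none of the 3 fault types match ✗
  M6: stuck-at-0, inverted output ✓; others ✗
  M7: stuck-at-1, inverted output ✓; others ✗
  M8: stuck-at-1, inverted output ✓; others ✗
  M9: stuck-at-1, inverted output ✓; others ✗
  M10: stuck-at-0, inverted output ✓; others ✗
  M11: none of the 3 fault types match ✗
  M12: none of the 3 fault types match ✗
Consistent faults: {M6 stuck-at-0, M6 inverted output, M7 stuck-at-1, M7 inverted output, M8 stuck-at-1, M8 inverted output, M9 stuck-at-1, M9 inverted output, M10 stuck-at-0, M10 inverted output} — 10 in all.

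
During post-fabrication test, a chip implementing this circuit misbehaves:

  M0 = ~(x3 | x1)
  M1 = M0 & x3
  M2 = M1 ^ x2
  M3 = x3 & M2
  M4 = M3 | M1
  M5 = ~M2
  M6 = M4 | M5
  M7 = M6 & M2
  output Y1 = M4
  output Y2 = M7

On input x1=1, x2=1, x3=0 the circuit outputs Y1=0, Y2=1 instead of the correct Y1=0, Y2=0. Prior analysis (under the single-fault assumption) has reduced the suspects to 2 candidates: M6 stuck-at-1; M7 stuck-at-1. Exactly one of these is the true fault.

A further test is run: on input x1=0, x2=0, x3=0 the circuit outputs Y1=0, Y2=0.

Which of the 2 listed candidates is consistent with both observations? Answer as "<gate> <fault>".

Evaluate each candidate on input x1=0, x2=0, x3=0:
  M6 stuck-at-1: M0=1, M1=0, M2=0, M3=0, M4=0, M5=1, M6=1 [stuck-at-1], M7=0 → Y1=0, Y2=0 — matches
  M7 stuck-at-1: M0=1, M1=0, M2=0, M3=0, M4=0, M5=1, M6=1, M7=1 [stuck-at-1] → Y1=0, Y2=1 — eliminated
Only M6 stuck-at-1 reproduces the observed Y1=0, Y2=0.

M6 stuck-at-1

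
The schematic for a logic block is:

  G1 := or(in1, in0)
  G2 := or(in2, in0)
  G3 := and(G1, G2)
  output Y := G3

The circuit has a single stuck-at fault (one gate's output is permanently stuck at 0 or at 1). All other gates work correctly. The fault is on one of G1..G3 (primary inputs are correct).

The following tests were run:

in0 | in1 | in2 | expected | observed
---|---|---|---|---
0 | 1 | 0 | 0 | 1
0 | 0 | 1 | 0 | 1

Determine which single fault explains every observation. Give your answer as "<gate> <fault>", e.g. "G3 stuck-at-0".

G3 stuck-at-1

Fault-free values for test 1 (in0=0, in1=1, in2=0): G1=1, G2=0, G3=0, giving Y=0. Observed 1.
Test 1: faults giving observed 1 are {G2 stuck-at-1, G3 stuck-at-1}.
Test 2 (in0=0, in1=0, in2=1): fault-free G1=0, G2=1, G3=0 → 0; observed 1. Eliminates G2 stuck-at-1.
Only G3 stuck-at-1 is consistent with every test.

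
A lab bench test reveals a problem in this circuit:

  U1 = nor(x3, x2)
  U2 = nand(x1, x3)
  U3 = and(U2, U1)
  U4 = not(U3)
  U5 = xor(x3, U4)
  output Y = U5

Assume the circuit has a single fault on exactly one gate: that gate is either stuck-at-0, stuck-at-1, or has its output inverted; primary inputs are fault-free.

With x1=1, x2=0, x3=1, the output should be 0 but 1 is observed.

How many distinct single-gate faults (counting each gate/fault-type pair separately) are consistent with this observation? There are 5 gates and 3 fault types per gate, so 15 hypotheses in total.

6

Fault-free: U1=0, U2=0, U3=0, U4=1, U5=0 → 0. Observed 1.
  U1: none of the 3 fault types match ✗
  U2: none of the 3 fault types match ✗
  U3: stuck-at-1, inverted output ✓; others ✗
  U4: stuck-at-0, inverted output ✓; others ✗
  U5: stuck-at-1, inverted output ✓; others ✗
Consistent faults: {U3 stuck-at-1, U3 inverted output, U4 stuck-at-0, U4 inverted output, U5 stuck-at-1, U5 inverted output} — 6 in all.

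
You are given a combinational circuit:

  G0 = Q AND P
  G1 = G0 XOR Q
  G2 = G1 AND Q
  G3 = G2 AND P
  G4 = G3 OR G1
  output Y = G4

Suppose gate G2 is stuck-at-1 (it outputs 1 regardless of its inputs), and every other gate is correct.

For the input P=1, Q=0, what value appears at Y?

Propagate with G2 forced: G0=0, G1=0, G2=1 [stuck-at-1], G3=1, G4=1.
So Y = 1. (Without the fault it would be 0.)

1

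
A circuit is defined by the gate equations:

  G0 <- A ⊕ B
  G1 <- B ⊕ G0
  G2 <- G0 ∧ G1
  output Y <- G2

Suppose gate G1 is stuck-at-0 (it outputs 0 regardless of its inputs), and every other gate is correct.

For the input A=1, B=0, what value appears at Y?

Propagate with G1 forced: G0=1, G1=0 [stuck-at-0], G2=0.
So Y = 0. (Without the fault it would be 1.)

0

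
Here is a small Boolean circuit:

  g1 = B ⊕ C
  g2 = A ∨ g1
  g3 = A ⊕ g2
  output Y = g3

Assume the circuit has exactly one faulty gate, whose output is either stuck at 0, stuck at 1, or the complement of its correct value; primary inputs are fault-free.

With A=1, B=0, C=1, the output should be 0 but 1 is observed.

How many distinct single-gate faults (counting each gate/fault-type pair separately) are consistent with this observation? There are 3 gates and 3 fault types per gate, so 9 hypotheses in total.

4

Fault-free: g1=1, g2=1, g3=0 → 0. Observed 1.
  g1 stuck-at-0: output 0 ✗
  g1 stuck-at-1: output 0 ✗
  g1 inverted output: output 0 ✗
  g2 stuck-at-0: output 1 ✓
  g2 stuck-at-1: output 0 ✗
  g2 inverted output: output 1 ✓
  g3 stuck-at-0: output 0 ✗
  g3 stuck-at-1: output 1 ✓
  g3 inverted output: output 1 ✓
Consistent faults: {g2 stuck-at-0, g2 inverted output, g3 stuck-at-1, g3 inverted output} — 4 in all.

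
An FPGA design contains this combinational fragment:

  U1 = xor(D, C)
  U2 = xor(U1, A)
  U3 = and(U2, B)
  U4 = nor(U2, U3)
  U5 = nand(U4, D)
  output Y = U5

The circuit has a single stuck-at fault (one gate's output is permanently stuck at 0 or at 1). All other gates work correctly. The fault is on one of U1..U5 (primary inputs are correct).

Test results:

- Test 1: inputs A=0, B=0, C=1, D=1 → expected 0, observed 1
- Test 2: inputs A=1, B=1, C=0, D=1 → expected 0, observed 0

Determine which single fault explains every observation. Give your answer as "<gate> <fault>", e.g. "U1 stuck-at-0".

U1 stuck-at-1

Fault-free values for test 1 (A=0, B=0, C=1, D=1): U1=0, U2=0, U3=0, U4=1, U5=0, giving Y=0. Observed 1.
Test 1: faults giving observed 1 are {U1 stuck-at-1, U2 stuck-at-1, U3 stuck-at-1, U4 stuck-at-0, U5 stuck-at-1}.
Test 2 (A=1, B=1, C=0, D=1): fault-free U1=1, U2=0, U3=0, U4=1, U5=0 → 0; observed 0. Eliminates U2 stuck-at-1, U3 stuck-at-1, U4 stuck-at-0, U5 stuck-at-1.
Only U1 stuck-at-1 is consistent with every test.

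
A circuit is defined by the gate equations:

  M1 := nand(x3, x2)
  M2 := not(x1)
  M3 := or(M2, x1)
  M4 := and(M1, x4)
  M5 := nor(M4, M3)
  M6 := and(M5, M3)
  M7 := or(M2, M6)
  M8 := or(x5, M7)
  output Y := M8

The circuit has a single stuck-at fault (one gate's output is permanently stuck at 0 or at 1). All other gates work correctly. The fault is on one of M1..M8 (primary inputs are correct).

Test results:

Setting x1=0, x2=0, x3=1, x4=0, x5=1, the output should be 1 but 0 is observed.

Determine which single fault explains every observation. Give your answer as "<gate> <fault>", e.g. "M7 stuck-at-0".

Fault-free values for test 1 (x1=0, x2=0, x3=1, x4=0, x5=1): M1=1, M2=1, M3=1, M4=0, M5=0, M6=0, M7=1, M8=1, giving Y=1. Observed 0.
Test 1: faults giving observed 0 are {M8 stuck-at-0}.
Only M8 stuck-at-0 is consistent with every test.

M8 stuck-at-0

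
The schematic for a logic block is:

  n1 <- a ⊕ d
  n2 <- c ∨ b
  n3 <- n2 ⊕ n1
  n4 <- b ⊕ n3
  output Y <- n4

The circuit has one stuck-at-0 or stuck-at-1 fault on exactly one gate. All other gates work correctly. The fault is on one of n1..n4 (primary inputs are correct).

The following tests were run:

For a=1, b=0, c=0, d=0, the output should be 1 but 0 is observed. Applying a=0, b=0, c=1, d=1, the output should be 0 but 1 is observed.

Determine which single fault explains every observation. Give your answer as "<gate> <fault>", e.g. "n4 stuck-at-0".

n1 stuck-at-0

Fault-free values for test 1 (a=1, b=0, c=0, d=0): n1=1, n2=0, n3=1, n4=1, giving Y=1. Observed 0.
Test 1: faults giving observed 0 are {n1 stuck-at-0, n2 stuck-at-1, n3 stuck-at-0, n4 stuck-at-0}.
Test 2 (a=0, b=0, c=1, d=1): fault-free n1=1, n2=1, n3=0, n4=0 → 0; observed 1. Eliminates n2 stuck-at-1, n3 stuck-at-0, n4 stuck-at-0.
Only n1 stuck-at-0 is consistent with every test.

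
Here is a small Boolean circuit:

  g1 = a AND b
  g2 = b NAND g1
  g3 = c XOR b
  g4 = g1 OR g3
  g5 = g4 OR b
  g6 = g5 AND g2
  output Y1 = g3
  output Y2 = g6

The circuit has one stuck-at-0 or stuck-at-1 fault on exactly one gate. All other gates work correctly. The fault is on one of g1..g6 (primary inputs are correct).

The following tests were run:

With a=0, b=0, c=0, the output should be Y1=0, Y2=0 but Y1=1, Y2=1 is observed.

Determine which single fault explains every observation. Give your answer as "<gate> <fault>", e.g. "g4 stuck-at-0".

g3 stuck-at-1

Fault-free values for test 1 (a=0, b=0, c=0): g1=0, g2=1, g3=0, g4=0, g5=0, g6=0, giving Y1=0, Y2=0. Observed Y1=1, Y2=1.
Test 1: faults giving observed Y1=1, Y2=1 are {g3 stuck-at-1}.
Only g3 stuck-at-1 is consistent with every test.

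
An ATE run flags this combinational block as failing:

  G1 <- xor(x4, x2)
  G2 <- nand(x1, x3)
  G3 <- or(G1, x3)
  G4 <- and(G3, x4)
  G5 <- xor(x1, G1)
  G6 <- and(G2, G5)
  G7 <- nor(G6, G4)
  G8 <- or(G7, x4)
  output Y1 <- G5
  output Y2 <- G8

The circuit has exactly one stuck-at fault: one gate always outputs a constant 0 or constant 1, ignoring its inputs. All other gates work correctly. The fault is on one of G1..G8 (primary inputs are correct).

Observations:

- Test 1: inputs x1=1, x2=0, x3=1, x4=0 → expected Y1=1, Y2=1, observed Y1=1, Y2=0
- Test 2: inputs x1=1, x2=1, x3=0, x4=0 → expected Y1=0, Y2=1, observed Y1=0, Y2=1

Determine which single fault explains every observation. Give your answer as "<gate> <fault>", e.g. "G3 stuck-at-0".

G2 stuck-at-1

Fault-free values for test 1 (x1=1, x2=0, x3=1, x4=0): G1=0, G2=0, G3=1, G4=0, G5=1, G6=0, G7=1, G8=1, giving Y1=1, Y2=1. Observed Y1=1, Y2=0.
Test 1: faults giving observed Y1=1, Y2=0 are {G2 stuck-at-1, G4 stuck-at-1, G6 stuck-at-1, G7 stuck-at-0, G8 stuck-at-0}.
Test 2 (x1=1, x2=1, x3=0, x4=0): fault-free G1=1, G2=1, G3=1, G4=0, G5=0, G6=0, G7=1, G8=1 → Y1=0, Y2=1; observed Y1=0, Y2=1. Eliminates G4 stuck-at-1, G6 stuck-at-1, G7 stuck-at-0, G8 stuck-at-0.
Only G2 stuck-at-1 is consistent with every test.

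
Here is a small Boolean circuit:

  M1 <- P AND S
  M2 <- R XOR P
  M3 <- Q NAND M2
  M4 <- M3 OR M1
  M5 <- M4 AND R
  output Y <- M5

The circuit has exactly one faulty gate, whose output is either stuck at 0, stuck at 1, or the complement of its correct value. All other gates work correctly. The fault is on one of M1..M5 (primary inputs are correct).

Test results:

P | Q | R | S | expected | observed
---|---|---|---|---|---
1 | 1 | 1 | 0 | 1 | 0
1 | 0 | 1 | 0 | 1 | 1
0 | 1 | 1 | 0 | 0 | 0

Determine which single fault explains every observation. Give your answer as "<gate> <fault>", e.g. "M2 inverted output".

Fault-free values for test 1 (P=1, Q=1, R=1, S=0): M1=0, M2=0, M3=1, M4=1, M5=1, giving Y=1. Observed 0.
Test 1: faults giving observed 0 are {M2 stuck-at-1, M2 inverted output, M3 stuck-at-0, M3 inverted output, M4 stuck-at-0, M4 inverted output, M5 stuck-at-0, M5 inverted output}.
Test 2 (P=1, Q=0, R=1, S=0): fault-free M1=0, M2=0, M3=1, M4=1, M5=1 → 1; observed 1. Eliminates M3 stuck-at-0, M3 inverted output, M4 stuck-at-0, M4 inverted output, M5 stuck-at-0, M5 inverted output.
Test 3 (P=0, Q=1, R=1, S=0): fault-free M1=0, M2=1, M3=0, M4=0, M5=0 → 0; observed 0. Eliminates M2 inverted output.
Only M2 stuck-at-1 is consistent with every test.

M2 stuck-at-1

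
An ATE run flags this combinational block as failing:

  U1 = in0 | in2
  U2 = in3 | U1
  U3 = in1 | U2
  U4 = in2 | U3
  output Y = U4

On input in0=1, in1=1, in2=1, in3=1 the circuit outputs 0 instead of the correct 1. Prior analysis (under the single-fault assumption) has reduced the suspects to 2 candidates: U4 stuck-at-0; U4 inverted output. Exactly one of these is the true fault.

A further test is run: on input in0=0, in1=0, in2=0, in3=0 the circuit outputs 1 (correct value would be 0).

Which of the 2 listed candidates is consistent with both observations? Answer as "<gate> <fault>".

U4 inverted output

Evaluate each candidate on input in0=0, in1=0, in2=0, in3=0:
  U4 stuck-at-0: U1=0, U2=0, U3=0, U4=0 [stuck-at-0] → 0 — eliminated
  U4 inverted output: U1=0, U2=0, U3=0, U4=1 [inverted output] → 1 — matches
Only U4 inverted output reproduces the observed 1.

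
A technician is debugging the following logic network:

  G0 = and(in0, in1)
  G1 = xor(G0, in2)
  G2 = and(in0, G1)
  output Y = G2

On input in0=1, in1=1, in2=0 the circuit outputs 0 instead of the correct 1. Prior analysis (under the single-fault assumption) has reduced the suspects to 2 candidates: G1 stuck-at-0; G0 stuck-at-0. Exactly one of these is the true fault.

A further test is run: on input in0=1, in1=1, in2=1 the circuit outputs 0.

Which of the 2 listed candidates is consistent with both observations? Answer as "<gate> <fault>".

Evaluate each candidate on input in0=1, in1=1, in2=1:
  G1 stuck-at-0: G0=1, G1=0 [stuck-at-0], G2=0 → 0 — matches
  G0 stuck-at-0: G0=0 [stuck-at-0], G1=1, G2=1 → 1 — eliminated
Only G1 stuck-at-0 reproduces the observed 0.

G1 stuck-at-0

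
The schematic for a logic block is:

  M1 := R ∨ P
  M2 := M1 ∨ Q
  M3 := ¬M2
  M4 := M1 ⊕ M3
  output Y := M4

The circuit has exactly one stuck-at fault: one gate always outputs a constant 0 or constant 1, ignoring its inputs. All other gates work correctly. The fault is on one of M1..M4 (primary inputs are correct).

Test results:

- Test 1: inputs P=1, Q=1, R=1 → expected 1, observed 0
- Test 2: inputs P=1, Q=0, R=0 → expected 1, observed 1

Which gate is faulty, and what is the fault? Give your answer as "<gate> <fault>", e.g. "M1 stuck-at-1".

M1 stuck-at-0

Fault-free values for test 1 (P=1, Q=1, R=1): M1=1, M2=1, M3=0, M4=1, giving Y=1. Observed 0.
Test 1: faults giving observed 0 are {M1 stuck-at-0, M2 stuck-at-0, M3 stuck-at-1, M4 stuck-at-0}.
Test 2 (P=1, Q=0, R=0): fault-free M1=1, M2=1, M3=0, M4=1 → 1; observed 1. Eliminates M2 stuck-at-0, M3 stuck-at-1, M4 stuck-at-0.
Only M1 stuck-at-0 is consistent with every test.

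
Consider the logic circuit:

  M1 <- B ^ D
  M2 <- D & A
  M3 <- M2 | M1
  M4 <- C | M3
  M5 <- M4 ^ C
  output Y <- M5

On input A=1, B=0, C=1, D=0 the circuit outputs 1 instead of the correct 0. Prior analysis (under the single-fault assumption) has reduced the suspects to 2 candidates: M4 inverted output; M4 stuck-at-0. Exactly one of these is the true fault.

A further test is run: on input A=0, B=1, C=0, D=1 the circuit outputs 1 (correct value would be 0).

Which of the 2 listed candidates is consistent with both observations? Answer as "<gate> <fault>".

Evaluate each candidate on input A=0, B=1, C=0, D=1:
  M4 inverted output: M1=0, M2=0, M3=0, M4=1 [inverted output], M5=1 → 1 — matches
  M4 stuck-at-0: M1=0, M2=0, M3=0, M4=0 [stuck-at-0], M5=0 → 0 — eliminated
Only M4 inverted output reproduces the observed 1.

M4 inverted output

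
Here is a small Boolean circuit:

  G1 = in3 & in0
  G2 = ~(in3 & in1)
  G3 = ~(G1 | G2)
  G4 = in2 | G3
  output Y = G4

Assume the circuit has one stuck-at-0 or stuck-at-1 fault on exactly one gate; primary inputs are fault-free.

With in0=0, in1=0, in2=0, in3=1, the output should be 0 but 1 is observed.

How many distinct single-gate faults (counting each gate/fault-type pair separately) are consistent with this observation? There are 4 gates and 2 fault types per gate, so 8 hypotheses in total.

Fault-free: G1=0, G2=1, G3=0, G4=0 → 0. Observed 1.
  G1 stuck-at-0: output 0 ✗
  G1 stuck-at-1: output 0 ✗
  G2 stuck-at-0: output 1 ✓
  G2 stuck-at-1: output 0 ✗
  G3 stuck-at-0: output 0 ✗
  G3 stuck-at-1: output 1 ✓
  G4 stuck-at-0: output 0 ✗
  G4 stuck-at-1: output 1 ✓
Consistent faults: {G2 stuck-at-0, G3 stuck-at-1, G4 stuck-at-1} — 3 in all.

3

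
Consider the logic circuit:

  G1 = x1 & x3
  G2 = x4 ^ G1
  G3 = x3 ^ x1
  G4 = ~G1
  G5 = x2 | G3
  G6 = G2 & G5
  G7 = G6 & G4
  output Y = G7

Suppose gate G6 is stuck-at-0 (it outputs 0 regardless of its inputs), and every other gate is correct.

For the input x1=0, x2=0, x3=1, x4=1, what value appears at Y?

Propagate with G6 forced: G1=0, G2=1, G3=1, G4=1, G5=1, G6=0 [stuck-at-0], G7=0.
So Y = 0. (Without the fault it would be 1.)

0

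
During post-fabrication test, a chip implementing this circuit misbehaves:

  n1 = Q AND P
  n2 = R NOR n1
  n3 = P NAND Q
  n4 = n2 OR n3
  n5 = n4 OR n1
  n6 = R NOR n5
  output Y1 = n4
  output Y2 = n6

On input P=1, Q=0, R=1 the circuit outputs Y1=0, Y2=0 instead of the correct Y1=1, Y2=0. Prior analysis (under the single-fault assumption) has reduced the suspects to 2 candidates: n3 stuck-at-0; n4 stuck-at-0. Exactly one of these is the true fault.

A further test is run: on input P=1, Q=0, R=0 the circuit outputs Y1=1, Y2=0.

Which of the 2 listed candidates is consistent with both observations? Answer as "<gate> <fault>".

Evaluate each candidate on input P=1, Q=0, R=0:
  n3 stuck-at-0: n1=0, n2=1, n3=0 [stuck-at-0], n4=1, n5=1, n6=0 → Y1=1, Y2=0 — matches
  n4 stuck-at-0: n1=0, n2=1, n3=1, n4=0 [stuck-at-0], n5=0, n6=1 → Y1=0, Y2=1 — eliminated
Only n3 stuck-at-0 reproduces the observed Y1=1, Y2=0.

n3 stuck-at-0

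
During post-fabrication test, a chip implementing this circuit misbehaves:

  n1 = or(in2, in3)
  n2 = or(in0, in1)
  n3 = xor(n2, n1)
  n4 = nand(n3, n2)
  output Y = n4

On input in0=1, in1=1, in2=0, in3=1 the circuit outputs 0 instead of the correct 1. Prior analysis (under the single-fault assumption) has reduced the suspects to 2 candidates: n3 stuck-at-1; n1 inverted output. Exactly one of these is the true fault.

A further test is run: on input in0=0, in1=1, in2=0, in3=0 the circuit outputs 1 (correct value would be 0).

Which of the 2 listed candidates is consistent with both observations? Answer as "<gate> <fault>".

Evaluate each candidate on input in0=0, in1=1, in2=0, in3=0:
  n3 stuck-at-1: n1=0, n2=1, n3=1 [stuck-at-1], n4=0 → 0 — eliminated
  n1 inverted output: n1=1 [inverted output], n2=1, n3=0, n4=1 → 1 — matches
Only n1 inverted output reproduces the observed 1.

n1 inverted output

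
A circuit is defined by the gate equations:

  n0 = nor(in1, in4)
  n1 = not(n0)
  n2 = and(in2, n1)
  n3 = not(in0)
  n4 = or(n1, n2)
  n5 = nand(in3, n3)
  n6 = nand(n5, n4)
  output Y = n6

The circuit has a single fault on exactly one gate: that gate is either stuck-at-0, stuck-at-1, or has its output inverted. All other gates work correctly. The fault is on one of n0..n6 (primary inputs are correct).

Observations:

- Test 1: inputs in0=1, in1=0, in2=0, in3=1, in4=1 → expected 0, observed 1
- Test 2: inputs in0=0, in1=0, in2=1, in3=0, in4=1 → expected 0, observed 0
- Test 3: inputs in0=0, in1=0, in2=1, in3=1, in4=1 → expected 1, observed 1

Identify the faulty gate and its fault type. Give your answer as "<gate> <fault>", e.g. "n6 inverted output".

n3 stuck-at-1

Fault-free values for test 1 (in0=1, in1=0, in2=0, in3=1, in4=1): n0=0, n1=1, n2=0, n3=0, n4=1, n5=1, n6=0, giving Y=0. Observed 1.
Test 1: faults giving observed 1 are {n0 stuck-at-1, n0 inverted output, n1 stuck-at-0, n1 inverted output, n3 stuck-at-1, n3 inverted output, n4 stuck-at-0, n4 inverted output, n5 stuck-at-0, n5 inverted output, n6 stuck-at-1, n6 inverted output}.
Test 2 (in0=0, in1=0, in2=1, in3=0, in4=1): fault-free n0=0, n1=1, n2=1, n3=1, n4=1, n5=1, n6=0 → 0; observed 0. Eliminates n0 stuck-at-1, n0 inverted output, n1 stuck-at-0, n1 inverted output, n4 stuck-at-0, n4 inverted output, n5 stuck-at-0, n5 inverted output, n6 stuck-at-1, n6 inverted output.
Test 3 (in0=0, in1=0, in2=1, in3=1, in4=1): fault-free n0=0, n1=1, n2=1, n3=1, n4=1, n5=0, n6=1 → 1; observed 1. Eliminates n3 inverted output.
Only n3 stuck-at-1 is consistent with every test.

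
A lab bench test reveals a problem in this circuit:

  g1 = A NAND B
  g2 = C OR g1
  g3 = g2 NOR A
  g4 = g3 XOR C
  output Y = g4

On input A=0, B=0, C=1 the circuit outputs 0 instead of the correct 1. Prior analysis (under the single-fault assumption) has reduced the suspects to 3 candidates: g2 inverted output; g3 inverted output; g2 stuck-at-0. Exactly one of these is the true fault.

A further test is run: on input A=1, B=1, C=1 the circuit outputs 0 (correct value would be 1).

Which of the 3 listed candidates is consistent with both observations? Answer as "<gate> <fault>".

Evaluate each candidate on input A=1, B=1, C=1:
  g2 inverted output: g1=0, g2=0 [inverted output], g3=0, g4=1 → 1 — eliminated
  g3 inverted output: g1=0, g2=1, g3=1 [inverted output], g4=0 → 0 — matches
  g2 stuck-at-0: g1=0, g2=0 [stuck-at-0], g3=0, g4=1 → 1 — eliminated
Only g3 inverted output reproduces the observed 0.

g3 inverted output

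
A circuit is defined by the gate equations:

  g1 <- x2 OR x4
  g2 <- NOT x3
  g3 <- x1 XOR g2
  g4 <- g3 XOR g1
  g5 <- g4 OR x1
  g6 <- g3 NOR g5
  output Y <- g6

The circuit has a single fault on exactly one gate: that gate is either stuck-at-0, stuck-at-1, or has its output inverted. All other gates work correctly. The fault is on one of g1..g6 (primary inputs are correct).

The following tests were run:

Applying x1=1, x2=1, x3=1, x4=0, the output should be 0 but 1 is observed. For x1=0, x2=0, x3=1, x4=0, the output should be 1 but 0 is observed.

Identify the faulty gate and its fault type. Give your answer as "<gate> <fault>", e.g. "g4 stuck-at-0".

g6 inverted output

Fault-free values for test 1 (x1=1, x2=1, x3=1, x4=0): g1=1, g2=0, g3=1, g4=0, g5=1, g6=0, giving Y=0. Observed 1.
Test 1: faults giving observed 1 are {g6 stuck-at-1, g6 inverted output}.
Test 2 (x1=0, x2=0, x3=1, x4=0): fault-free g1=0, g2=0, g3=0, g4=0, g5=0, g6=1 → 1; observed 0. Eliminates g6 stuck-at-1.
Only g6 inverted output is consistent with every test.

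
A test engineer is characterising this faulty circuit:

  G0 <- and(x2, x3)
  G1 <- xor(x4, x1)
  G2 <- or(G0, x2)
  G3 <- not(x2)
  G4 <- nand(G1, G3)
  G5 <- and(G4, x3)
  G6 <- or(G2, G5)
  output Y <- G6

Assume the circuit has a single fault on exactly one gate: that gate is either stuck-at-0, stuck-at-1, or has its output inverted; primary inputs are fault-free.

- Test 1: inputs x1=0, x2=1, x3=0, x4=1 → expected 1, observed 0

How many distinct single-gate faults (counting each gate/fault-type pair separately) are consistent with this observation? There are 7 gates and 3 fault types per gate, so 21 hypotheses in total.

Fault-free: G0=0, G1=1, G2=1, G3=0, G4=1, G5=0, G6=1 → 1. Observed 0.
  G0: none of the 3 fault types match ✗
  G1: none of the 3 fault types match ✗
  G2: stuck-at-0, inverted output ✓; others ✗
  G3: none of the 3 fault types match ✗
  G4: none of the 3 fault types match ✗
  G5: none of the 3 fault types match ✗
  G6: stuck-at-0, inverted output ✓; others ✗
Consistent faults: {G2 stuck-at-0, G2 inverted output, G6 stuck-at-0, G6 inverted output} — 4 in all.

4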